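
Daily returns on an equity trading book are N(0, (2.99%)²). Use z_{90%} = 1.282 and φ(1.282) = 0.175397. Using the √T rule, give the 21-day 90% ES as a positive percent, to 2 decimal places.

24.03%

σ_{21d} = 2.99% × √21 = 13.702%.
ES multiplier = φ(z)/(1−α) = 0.175397/0.1 = 1.754.
ES = 13.702% × 1.754 = 24.033%.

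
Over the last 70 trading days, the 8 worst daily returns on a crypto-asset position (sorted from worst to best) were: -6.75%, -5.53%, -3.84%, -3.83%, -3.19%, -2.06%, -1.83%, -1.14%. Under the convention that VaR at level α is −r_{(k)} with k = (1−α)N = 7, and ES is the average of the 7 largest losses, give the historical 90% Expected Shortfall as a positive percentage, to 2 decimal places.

3.86%

The 7 worst returns sum to -27.03%.
ES = −(-27.03%) / 7 = 3.8614…% ≈ 3.86%.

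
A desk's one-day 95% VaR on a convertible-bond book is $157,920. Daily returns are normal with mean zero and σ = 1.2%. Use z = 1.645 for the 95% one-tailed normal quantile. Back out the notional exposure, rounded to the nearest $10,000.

$8,000,000

VaR as a fraction of value: z·σ = 1.645 × 1.2% = 1.974%.
Position = $157,920 / 0.01974 = $8,000,000.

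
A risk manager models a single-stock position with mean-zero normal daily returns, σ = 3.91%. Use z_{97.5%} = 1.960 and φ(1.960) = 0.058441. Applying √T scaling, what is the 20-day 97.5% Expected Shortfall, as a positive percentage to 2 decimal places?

σ_{20d} = 3.91% × √20 = 17.486%.
ES multiplier = φ(z)/(1−α) = 0.058441/0.025 = 2.338.
ES = 17.486% × 2.338 = 40.882%.

40.88%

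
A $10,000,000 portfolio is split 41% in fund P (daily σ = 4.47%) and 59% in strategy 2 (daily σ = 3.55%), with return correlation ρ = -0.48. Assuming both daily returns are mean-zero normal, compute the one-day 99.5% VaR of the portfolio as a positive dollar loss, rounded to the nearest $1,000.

σ_p² = 0.41²·4.47² + 0.59²·3.55² + 2·-0.48·0.41·0.59·4.47·3.55 = 4.0607 (%²).
σ_p = √4.0607 = 2.015%.
At 99.5%, z = 2.576.
VaR = 2.576 × 2.015% = 5.191%; on $10,000,000 that is $519,100.

$519,000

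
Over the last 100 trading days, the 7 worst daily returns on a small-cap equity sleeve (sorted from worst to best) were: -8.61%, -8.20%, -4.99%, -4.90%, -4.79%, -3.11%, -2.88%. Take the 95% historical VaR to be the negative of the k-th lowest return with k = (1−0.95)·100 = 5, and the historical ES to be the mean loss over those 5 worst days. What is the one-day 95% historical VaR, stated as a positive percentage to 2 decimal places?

k = 5; the 5th lowest return is -4.79%, so VaR = 4.79%.

4.79%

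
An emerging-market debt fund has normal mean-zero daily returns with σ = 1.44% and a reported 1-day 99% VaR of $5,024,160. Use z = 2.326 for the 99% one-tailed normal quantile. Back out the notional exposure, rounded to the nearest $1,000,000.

VaR as a fraction of value: z·σ = 2.326 × 1.44% = 3.34944%.
Position = $5,024,160 / 0.0334944 = $150,000,000.

$150,000,000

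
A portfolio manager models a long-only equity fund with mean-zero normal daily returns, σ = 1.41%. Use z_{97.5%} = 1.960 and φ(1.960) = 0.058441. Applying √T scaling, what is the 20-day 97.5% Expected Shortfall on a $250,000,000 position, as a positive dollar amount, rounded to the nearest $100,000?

$36,900,000

σ_{20d} = 1.41% × √20 = 6.306%.
ES multiplier = φ(z)/(1−α) = 0.058441/0.025 = 2.338.
ES = 6.306% × 2.338 = 14.743%; on $250,000,000: $36,857,500.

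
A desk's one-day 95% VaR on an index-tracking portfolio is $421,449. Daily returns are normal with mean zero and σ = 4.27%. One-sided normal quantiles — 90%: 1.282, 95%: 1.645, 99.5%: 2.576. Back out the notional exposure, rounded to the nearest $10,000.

$6,000,000

VaR as a fraction of value: z·σ = 1.645 × 4.27% = 7.02415%.
Position = $421,449 / 0.0702415 = $6,000,000.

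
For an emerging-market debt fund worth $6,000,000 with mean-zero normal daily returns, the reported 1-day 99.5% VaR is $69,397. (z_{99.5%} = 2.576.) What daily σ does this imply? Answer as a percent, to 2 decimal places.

0.45%

VaR as a fraction: $69,397 / $6,000,000 = 1.157%.
σ = VaR / z = 1.157% / 2.576 = 0.449%.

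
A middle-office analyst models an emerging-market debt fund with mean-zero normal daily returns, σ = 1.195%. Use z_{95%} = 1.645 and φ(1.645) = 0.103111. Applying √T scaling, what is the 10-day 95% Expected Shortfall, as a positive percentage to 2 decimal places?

7.79%

σ_{10d} = 1.195% × √10 = 3.779%.
ES multiplier = φ(z)/(1−α) = 0.103111/0.05 = 2.062.
ES = 3.779% × 2.062 = 7.792%.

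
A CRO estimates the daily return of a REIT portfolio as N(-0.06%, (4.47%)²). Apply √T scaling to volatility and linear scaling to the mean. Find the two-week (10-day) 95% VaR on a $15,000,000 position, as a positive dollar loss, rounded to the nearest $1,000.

At 95%, z = 1.645.
σ_{10d} = 4.47% × √10 = 14.135%; μ_{10d} = 10 × -0.06% = -0.600%.
VaR = −(-0.600%) + 1.645 × 14.135% = 23.852%.
On $15,000,000: 0.23852 × $15,000,000 = $3,577,800.

$3,578,000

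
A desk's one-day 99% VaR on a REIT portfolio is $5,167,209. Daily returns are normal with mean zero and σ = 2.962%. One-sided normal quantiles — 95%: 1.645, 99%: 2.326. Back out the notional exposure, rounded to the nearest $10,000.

VaR as a fraction of value: z·σ = 2.326 × 2.962% = 6.88961%.
Position = $5,167,209 / 0.0688961 = $75,000,000.

$75,000,000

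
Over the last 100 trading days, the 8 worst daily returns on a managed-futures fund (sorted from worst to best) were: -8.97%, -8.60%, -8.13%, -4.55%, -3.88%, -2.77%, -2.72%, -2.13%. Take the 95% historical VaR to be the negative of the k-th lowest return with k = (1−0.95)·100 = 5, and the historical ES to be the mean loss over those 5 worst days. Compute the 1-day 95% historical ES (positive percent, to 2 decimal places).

6.83%

The 5 worst returns sum to -34.13%.
ES = −(-34.13%) / 5 = 6.826% ≈ 6.83%.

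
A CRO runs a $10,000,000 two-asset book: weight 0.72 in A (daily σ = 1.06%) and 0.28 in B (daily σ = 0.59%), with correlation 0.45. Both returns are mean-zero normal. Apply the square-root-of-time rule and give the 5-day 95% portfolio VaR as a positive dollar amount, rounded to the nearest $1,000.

σ_p = √(0.72²·1.06² + 0.28²·0.59² + 2·0.45·0.72·0.28·1.06·0.59) = 0.850%.
σ_{5d} = 0.850% × √5 = 1.901%.
z(95%) = 1.645.
VaR = 1.645 × 1.901% = 3.127%; on $10,000,000 that is $312,700.

$313,000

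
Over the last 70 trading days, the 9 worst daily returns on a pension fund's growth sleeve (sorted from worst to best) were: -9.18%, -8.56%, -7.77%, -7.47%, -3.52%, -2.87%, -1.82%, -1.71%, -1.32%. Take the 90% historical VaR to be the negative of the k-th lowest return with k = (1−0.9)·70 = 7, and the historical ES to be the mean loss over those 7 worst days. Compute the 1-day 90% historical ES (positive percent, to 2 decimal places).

The 7 worst returns sum to -41.19%.
ES = −(-41.19%) / 7 = 5.8842…% ≈ 5.88%.

5.88%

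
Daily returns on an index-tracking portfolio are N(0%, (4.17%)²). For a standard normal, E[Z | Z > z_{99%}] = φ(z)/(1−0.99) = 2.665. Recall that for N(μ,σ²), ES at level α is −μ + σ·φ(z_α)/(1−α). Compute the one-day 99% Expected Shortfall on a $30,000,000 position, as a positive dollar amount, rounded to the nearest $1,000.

$3,334,000

ES = 4.17% × 2.665 = 11.113%.
On $30,000,000: 0.11113 × $30,000,000 = $3,333,900.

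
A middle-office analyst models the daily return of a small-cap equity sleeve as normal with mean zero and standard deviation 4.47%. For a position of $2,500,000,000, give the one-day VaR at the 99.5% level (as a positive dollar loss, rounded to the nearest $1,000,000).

At 99.5% one-sided, z = 2.576.
VaR = z·σ = 2.576 × 4.47% = 11.515%.
On $2,500,000,000: 0.11515 × $2,500,000,000 = $287,875,000.

$288,000,000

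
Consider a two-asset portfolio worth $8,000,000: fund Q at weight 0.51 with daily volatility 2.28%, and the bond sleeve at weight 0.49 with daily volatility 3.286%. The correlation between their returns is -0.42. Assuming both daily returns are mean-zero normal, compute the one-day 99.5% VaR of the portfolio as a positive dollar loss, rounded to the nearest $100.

σ_p² = 0.51²·2.28² + 0.49²·3.286² + 2·-0.42·0.51·0.49·2.28·3.286 = 2.3719 (%²).
σ_p = √2.3719 = 1.540%.
At 99.5%, z = 2.576.
VaR = 2.576 × 1.540% = 3.967%; on $8,000,000 that is $317,360.

$317,400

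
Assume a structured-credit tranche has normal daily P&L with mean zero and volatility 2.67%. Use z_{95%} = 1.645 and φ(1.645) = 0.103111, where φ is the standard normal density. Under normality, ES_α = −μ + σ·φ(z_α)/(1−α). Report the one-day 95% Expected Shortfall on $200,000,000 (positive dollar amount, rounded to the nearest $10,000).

$11,010,000

Tail multiplier: φ(z)/(1−α) = 0.103111 / 0.05 = 2.062.
ES = 2.67% × 2.062 = 5.506%.
On $200,000,000: 0.05506 × $200,000,000 = $11,012,000.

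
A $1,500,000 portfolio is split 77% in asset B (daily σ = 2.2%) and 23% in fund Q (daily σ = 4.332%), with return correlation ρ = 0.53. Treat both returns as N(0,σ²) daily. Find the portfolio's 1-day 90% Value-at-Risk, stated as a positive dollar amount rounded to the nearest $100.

$45,700

σ_p² = 0.77²·2.2² + 0.23²·4.332² + 2·0.53·0.77·0.23·2.2·4.332 = 5.6515 (%²).
σ_p = √5.6515 = 2.377%.
At 90%, z = 1.282.
VaR = 1.282 × 2.377% = 3.047%; on $1,500,000 that is $45,705.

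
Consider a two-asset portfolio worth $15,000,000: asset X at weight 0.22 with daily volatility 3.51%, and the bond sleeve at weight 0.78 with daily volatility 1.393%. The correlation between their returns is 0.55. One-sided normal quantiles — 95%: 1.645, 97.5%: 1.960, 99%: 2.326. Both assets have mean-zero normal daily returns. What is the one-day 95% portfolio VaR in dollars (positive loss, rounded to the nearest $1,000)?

σ_p² = 0.22²·3.51² + 0.78²·1.393² + 2·0.55·0.22·0.78·3.51·1.393 = 2.6998 (%²).
σ_p = √2.6998 = 1.643%.
VaR = 1.645 × 1.643% = 2.703%; on $15,000,000 that is $405,450.

$405,000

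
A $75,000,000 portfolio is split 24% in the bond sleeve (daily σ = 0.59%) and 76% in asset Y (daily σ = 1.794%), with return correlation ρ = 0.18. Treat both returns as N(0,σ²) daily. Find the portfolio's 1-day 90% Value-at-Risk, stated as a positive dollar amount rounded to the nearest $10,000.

$1,340,000

σ_p² = 0.24²·0.59² + 0.76²·1.794² + 2·0.18·0.24·0.76·0.59·1.794 = 1.9485 (%²).
σ_p = √1.9485 = 1.396%.
At 90%, z = 1.282.
VaR = 1.282 × 1.396% = 1.790%; on $75,000,000 that is $1,342,500.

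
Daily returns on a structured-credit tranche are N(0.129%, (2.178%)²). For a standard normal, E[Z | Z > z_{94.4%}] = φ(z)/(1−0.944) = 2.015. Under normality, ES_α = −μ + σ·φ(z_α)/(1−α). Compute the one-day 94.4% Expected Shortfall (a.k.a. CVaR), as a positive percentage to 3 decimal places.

ES = −(0.129%) + 2.178% × 2.015 = 4.260%.

4.260%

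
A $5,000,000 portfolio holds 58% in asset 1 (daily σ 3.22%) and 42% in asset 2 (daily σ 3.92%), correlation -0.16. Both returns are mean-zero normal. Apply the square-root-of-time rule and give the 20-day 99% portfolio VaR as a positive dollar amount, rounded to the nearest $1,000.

$1,188,000

σ_p = √(0.58²·3.22² + 0.42²·3.92² + 2·-0.16·0.58·0.42·3.22·3.92) = 2.284%.
σ_{20d} = 2.284% × √20 = 10.214%.
z(99%) = 2.326.
VaR = 2.326 × 10.214% = 23.758%; on $5,000,000 that is $1,187,900.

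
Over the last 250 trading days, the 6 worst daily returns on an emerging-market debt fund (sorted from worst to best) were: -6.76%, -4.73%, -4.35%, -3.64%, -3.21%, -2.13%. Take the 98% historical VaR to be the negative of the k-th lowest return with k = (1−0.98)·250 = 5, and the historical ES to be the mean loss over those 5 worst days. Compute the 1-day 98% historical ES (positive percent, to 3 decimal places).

The 5 worst returns sum to -22.69%.
ES = −(-22.69%) / 5 = 4.538%.

4.538%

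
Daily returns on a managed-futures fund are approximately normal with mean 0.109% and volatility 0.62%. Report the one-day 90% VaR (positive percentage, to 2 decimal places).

0.69%

At 90% one-sided, z = 1.282.
VaR = −μ + z·σ = −(0.109%) + 1.282 × 0.62% = 0.686%.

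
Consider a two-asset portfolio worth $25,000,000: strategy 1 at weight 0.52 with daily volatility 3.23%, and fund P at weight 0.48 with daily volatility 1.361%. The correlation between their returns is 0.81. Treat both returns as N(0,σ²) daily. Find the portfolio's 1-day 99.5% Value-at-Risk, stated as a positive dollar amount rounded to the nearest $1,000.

σ_p² = 0.52²·3.23² + 0.48²·1.361² + 2·0.81·0.52·0.48·3.23·1.361 = 5.0254 (%²).
σ_p = √5.0254 = 2.242%.
At 99.5%, z = 2.576.
VaR = 2.576 × 2.242% = 5.775%; on $25,000,000 that is $1,443,750.

$1,444,000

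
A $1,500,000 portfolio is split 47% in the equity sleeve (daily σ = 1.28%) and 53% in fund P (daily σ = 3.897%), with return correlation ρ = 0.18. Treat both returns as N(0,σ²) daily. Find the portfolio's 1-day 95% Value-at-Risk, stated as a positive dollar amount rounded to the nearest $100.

$55,600

σ_p² = 0.47²·1.28² + 0.53²·3.897² + 2·0.18·0.47·0.53·1.28·3.897 = 5.0752 (%²).
σ_p = √5.0752 = 2.253%.
At 95%, z = 1.645.
VaR = 1.645 × 2.253% = 3.706%; on $1,500,000 that is $55,590.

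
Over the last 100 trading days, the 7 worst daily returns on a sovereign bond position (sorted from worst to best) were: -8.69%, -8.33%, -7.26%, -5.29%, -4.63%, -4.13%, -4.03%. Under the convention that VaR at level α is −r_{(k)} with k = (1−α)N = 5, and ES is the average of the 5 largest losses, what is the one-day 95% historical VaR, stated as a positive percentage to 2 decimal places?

4.63%

k = 5; the 5th lowest return is -4.63%, so VaR = 4.63%.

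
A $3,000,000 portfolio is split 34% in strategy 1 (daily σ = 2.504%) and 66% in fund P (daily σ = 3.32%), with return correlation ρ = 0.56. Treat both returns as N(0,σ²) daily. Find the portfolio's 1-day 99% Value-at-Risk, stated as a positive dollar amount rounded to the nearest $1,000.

σ_p² = 0.34²·2.504² + 0.66²·3.32² + 2·0.56·0.34·0.66·2.504·3.32 = 7.6155 (%²).
σ_p = √7.6155 = 2.760%.
At 99%, z = 2.326.
VaR = 2.326 × 2.760% = 6.420%; on $3,000,000 that is $192,600.

$193,000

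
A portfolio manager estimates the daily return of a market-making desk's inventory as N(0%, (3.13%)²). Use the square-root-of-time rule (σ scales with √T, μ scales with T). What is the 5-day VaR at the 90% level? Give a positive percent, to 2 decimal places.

8.97%

At 90%, z = 1.282.
σ_{5d} = 3.13% × √5 = 6.999%.
VaR = 1.282 × 6.999% = 8.973%.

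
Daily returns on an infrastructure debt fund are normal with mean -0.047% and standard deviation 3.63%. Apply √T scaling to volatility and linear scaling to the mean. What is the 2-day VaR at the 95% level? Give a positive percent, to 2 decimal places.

8.54%

At 95%, z = 1.645.
σ_{2d} = 3.63% × √2 = 5.134%; μ_{2d} = 2 × -0.047% = -0.094%.
VaR = −(-0.094%) + 1.645 × 5.134% = 8.539%.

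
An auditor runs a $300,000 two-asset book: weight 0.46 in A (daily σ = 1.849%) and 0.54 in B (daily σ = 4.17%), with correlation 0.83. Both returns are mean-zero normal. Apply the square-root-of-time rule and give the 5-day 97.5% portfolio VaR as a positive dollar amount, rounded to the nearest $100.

$39,400

σ_p = √(0.46²·1.849² + 0.54²·4.17² + 2·0.83·0.46·0.54·1.849·4.17) = 2.996%.
σ_{5d} = 2.996% × √5 = 6.699%.
z(97.5%) = 1.960.
VaR = 1.960 × 6.699% = 13.130%; on $300,000 that is $39,390.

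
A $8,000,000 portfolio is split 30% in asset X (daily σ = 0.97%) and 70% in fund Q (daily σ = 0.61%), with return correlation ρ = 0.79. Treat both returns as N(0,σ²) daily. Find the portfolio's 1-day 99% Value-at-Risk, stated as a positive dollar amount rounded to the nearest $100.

σ_p² = 0.3²·0.97² + 0.7²·0.61² + 2·0.79·0.3·0.7·0.97·0.61 = 0.4633 (%²).
σ_p = √0.4633 = 0.681%.
At 99%, z = 2.326.
VaR = 2.326 × 0.681% = 1.584%; on $8,000,000 that is $126,720.

$126,700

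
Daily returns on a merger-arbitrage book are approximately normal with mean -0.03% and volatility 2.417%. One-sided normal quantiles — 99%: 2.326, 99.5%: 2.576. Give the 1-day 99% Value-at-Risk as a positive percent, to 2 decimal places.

VaR = −μ + z·σ = −(-0.03%) + 2.326 × 2.417% = 5.652%.

5.65%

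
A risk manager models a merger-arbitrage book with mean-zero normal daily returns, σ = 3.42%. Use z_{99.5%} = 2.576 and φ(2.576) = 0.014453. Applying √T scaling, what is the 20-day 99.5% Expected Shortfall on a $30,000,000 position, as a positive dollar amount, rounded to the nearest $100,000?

σ_{20d} = 3.42% × √20 = 15.295%.
ES multiplier = φ(z)/(1−α) = 0.014453/0.005 = 2.891.
ES = 15.295% × 2.891 = 44.218%; on $30,000,000: $13,265,400.

$13,300,000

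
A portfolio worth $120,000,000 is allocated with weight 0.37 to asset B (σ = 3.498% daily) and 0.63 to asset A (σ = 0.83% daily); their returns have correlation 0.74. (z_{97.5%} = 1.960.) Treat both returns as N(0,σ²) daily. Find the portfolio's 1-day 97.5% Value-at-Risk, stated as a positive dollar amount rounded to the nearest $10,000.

$4,040,000

σ_p² = 0.37²·3.498² + 0.63²·0.83² + 2·0.74·0.37·0.63·3.498·0.83 = 2.9502 (%²).
σ_p = √2.9502 = 1.718%.
VaR = 1.960 × 1.718% = 3.367%; on $120,000,000 that is $4,040,400.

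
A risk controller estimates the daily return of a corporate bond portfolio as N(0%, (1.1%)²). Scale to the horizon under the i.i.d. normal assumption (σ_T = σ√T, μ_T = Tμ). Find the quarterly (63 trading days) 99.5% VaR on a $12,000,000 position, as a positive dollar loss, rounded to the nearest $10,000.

At 99.5%, z = 2.576.
σ_{63d} = 1.1% × √63 = 8.731%.
VaR = 2.576 × 8.731% = 22.491%.
On $12,000,000: 0.22491 × $12,000,000 = $2,698,920.

$2,700,000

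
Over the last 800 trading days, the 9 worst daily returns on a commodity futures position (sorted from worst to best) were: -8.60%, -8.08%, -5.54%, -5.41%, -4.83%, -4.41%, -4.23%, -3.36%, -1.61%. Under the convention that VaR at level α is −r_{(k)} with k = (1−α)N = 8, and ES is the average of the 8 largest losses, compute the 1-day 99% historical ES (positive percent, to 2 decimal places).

5.56%

The 8 worst returns sum to -44.46%.
ES = −(-44.46%) / 8 = 5.5575% ≈ 5.56%.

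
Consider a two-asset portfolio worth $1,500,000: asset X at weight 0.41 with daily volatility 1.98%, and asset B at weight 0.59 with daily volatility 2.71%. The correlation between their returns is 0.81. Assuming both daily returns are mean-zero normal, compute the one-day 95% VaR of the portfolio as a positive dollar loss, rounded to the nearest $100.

$56,900

σ_p² = 0.41²·1.98² + 0.59²·2.71² + 2·0.81·0.41·0.59·1.98·2.71 = 5.3182 (%²).
σ_p = √5.3182 = 2.306%.
At 95%, z = 1.645.
VaR = 1.645 × 2.306% = 3.793%; on $1,500,000 that is $56,895.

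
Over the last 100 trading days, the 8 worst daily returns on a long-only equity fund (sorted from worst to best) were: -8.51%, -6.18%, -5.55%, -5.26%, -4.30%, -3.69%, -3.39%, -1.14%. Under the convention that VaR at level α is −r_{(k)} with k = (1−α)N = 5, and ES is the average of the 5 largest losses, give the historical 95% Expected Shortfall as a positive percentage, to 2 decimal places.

The 5 worst returns sum to -29.80%.
ES = −(-29.80%) / 5 = 5.96%.

5.96%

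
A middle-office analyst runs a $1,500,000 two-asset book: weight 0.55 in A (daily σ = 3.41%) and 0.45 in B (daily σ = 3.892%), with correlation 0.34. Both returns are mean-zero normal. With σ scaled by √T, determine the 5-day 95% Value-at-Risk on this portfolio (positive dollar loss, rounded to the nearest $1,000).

σ_p = √(0.55²·3.41² + 0.45²·3.892² + 2·0.34·0.55·0.45·3.41·3.892) = 2.970%.
σ_{5d} = 2.970% × √5 = 6.641%.
z(95%) = 1.645.
VaR = 1.645 × 6.641% = 10.924%; on $1,500,000 that is $163,860.

$164,000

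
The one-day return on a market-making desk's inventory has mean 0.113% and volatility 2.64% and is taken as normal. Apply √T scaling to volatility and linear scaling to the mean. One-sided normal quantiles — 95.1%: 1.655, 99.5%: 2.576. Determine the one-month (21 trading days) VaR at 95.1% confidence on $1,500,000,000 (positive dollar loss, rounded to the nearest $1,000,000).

$265,000,000

σ_{21d} = 2.64% × √21 = 12.098%; μ_{21d} = 21 × 0.113% = 2.373%.
VaR = −(2.373%) + 1.655 × 12.098% = 17.649%.
On $1,500,000,000: 0.17649 × $1,500,000,000 = $264,735,000.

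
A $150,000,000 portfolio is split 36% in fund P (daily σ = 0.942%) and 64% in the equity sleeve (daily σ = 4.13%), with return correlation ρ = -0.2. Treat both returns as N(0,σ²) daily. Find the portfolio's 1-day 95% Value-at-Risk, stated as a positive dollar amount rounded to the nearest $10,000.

σ_p² = 0.36²·0.942² + 0.64²·4.13² + 2·-0.2·0.36·0.64·0.942·4.13 = 6.7430 (%²).
σ_p = √6.7430 = 2.597%.
At 95%, z = 1.645.
VaR = 1.645 × 2.597% = 4.272%; on $150,000,000 that is $6,408,000.

$6,410,000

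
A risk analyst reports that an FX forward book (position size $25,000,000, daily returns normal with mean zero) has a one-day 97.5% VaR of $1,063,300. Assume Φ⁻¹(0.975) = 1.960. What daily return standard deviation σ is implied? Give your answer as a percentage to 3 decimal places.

2.170%

VaR as a fraction: $1,063,300 / $25,000,000 = 4.253%.
σ = VaR / z = 4.253% / 1.960 = 2.170%.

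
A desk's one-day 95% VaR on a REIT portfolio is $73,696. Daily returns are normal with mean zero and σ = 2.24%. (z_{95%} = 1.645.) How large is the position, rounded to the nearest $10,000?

$2,000,000

VaR as a fraction of value: z·σ = 1.645 × 2.24% = 3.6848%.
Position = $73,696 / 0.036848 = $2,000,000.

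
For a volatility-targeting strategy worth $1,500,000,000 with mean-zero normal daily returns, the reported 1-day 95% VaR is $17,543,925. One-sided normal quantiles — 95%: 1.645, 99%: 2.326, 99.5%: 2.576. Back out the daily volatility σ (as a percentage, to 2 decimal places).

0.71%

VaR as a fraction: $17,543,925 / $1,500,000,000 = 1.170%.
σ = VaR / z = 1.170% / 1.645 = 0.711%.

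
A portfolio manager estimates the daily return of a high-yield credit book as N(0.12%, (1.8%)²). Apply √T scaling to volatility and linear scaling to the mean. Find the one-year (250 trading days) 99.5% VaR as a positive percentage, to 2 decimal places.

43.31%

At 99.5%, z = 2.576.
σ_{250d} = 1.8% × √250 = 28.460%; μ_{250d} = 250 × 0.12% = 30.000%.
VaR = −(30.000%) + 2.576 × 28.460% = 43.313%.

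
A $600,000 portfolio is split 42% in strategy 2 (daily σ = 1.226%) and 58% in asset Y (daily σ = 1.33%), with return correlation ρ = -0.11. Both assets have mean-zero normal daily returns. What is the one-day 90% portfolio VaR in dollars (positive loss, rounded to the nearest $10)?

$6,760

σ_p² = 0.42²·1.226² + 0.58²·1.33² + 2·-0.11·0.42·0.58·1.226·1.33 = 0.7728 (%²).
σ_p = √0.7728 = 0.879%.
At 90%, z = 1.282.
VaR = 1.282 × 0.879% = 1.127%; on $600,000 that is $6,762.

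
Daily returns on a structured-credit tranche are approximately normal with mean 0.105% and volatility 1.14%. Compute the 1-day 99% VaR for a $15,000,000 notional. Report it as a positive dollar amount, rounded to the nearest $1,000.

At 99% one-sided, z = 2.326.
VaR = −μ + z·σ = −(0.105%) + 2.326 × 1.14% = 2.547%.
On $15,000,000: 0.02547 × $15,000,000 = $382,050.

$382,000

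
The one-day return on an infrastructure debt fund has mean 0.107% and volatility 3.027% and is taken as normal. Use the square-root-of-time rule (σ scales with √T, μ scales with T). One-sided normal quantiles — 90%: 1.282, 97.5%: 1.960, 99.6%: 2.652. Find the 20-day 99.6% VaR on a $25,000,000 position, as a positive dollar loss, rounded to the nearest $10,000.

σ_{20d} = 3.027% × √20 = 13.537%; μ_{20d} = 20 × 0.107% = 2.140%.
VaR = −(2.140%) + 2.652 × 13.537% = 33.760%.
On $25,000,000: 0.33760 × $25,000,000 = $8,440,000.

$8,440,000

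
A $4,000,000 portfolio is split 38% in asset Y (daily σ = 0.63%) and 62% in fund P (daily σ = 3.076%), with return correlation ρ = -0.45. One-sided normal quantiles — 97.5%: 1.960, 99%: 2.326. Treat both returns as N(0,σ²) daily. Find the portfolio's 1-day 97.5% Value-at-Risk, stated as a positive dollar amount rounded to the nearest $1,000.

σ_p² = 0.38²·0.63² + 0.62²·3.076² + 2·-0.45·0.38·0.62·0.63·3.076 = 3.2835 (%²).
σ_p = √3.2835 = 1.812%.
VaR = 1.960 × 1.812% = 3.552%; on $4,000,000 that is $142,080.

$142,000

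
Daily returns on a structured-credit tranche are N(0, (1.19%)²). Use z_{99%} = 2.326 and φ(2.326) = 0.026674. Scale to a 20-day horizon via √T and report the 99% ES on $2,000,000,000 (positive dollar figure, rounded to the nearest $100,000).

σ_{20d} = 1.19% × √20 = 5.322%.
ES multiplier = φ(z)/(1−α) = 0.026674/0.01 = 2.667.
ES = 5.322% × 2.667 = 14.194%; on $2,000,000,000: $283,880,000.

$283,900,000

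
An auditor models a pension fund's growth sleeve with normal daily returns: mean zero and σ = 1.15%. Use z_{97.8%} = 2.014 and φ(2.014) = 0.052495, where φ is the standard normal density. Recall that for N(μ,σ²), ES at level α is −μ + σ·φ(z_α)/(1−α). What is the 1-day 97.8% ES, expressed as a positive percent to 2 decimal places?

Tail multiplier: φ(z)/(1−α) = 0.052495 / 0.022 = 2.386.
ES = 1.15% × 2.386 = 2.744%.

2.74%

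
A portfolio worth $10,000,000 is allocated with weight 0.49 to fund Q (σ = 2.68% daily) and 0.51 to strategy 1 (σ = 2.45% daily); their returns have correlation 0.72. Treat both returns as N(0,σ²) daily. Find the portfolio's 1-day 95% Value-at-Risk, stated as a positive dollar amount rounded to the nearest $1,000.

$391,000

σ_p² = 0.49²·2.68² + 0.51²·2.45² + 2·0.72·0.49·0.51·2.68·2.45 = 5.6486 (%²).
σ_p = √5.6486 = 2.377%.
At 95%, z = 1.645.
VaR = 1.645 × 2.377% = 3.910%; on $10,000,000 that is $391,000.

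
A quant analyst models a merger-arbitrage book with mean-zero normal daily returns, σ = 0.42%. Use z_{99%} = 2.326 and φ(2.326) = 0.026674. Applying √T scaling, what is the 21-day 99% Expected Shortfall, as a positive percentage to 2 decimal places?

5.13%

σ_{21d} = 0.42% × √21 = 1.925%.
ES multiplier = φ(z)/(1−α) = 0.026674/0.01 = 2.667.
ES = 1.925% × 2.667 = 5.134%.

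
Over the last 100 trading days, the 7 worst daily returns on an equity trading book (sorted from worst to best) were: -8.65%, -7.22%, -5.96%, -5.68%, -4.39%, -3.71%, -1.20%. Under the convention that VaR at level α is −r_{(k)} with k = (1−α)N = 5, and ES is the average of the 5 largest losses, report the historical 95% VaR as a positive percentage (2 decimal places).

k = 5; the 5th lowest return is -4.39%, so VaR = 4.39%.

4.39%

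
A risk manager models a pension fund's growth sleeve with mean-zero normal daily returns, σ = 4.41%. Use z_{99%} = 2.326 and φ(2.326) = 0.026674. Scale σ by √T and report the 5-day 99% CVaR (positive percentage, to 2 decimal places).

σ_{5d} = 4.41% × √5 = 9.861%.
ES multiplier = φ(z)/(1−α) = 0.026674/0.01 = 2.667.
ES = 9.861% × 2.667 = 26.299%.

26.30%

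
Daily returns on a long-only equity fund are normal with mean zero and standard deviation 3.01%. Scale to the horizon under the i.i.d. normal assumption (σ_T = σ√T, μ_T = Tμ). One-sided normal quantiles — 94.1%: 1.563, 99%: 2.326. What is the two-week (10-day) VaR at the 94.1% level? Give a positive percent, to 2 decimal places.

14.88%

σ_{10d} = 3.01% × √10 = 9.518%.
VaR = 1.563 × 9.518% = 14.877%.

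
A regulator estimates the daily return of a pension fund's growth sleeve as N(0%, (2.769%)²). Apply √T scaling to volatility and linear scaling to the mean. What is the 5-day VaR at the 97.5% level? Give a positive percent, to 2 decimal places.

At 97.5%, z = 1.960.
σ_{5d} = 2.769% × √5 = 6.192%.
VaR = 1.960 × 6.192% = 12.136%.

12.14%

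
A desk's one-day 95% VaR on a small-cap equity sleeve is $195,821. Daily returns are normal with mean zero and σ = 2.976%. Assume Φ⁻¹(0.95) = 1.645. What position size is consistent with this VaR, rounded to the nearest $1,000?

$4,000,000

VaR as a fraction of value: z·σ = 1.645 × 2.976% = 4.89552%.
Position = $195,821 / 0.0489552 = $4,000,004.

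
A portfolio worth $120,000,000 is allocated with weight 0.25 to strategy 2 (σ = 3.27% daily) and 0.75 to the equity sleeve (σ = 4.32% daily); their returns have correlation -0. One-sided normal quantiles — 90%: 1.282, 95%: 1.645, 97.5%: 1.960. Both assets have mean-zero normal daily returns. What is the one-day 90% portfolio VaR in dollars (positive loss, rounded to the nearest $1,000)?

$5,141,000

σ_p² = 0.25²·3.27² + 0.75²·4.32² + 2·-0·0.25·0.75·3.27·4.32 = 11.1659 (%²).
σ_p = √11.1659 = 3.342%.
VaR = 1.282 × 3.342% = 4.284%; on $120,000,000 that is $5,140,800.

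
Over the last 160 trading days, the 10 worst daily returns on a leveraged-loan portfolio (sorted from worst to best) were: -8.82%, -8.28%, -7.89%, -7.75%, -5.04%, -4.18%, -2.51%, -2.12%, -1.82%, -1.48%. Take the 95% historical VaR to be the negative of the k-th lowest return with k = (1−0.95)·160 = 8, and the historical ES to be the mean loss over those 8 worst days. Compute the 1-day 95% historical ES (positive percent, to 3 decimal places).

The 8 worst returns sum to -46.59%.
ES = −(-46.59%) / 8 = 5.82375% ≈ 5.824%.

5.824%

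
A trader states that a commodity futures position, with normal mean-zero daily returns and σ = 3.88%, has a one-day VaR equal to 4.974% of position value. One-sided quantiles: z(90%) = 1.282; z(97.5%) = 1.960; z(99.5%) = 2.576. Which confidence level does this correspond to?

90%

Implied z = VaR/σ = 4.974 / 3.88 = 1.282.
This matches z(90%) = 1.282.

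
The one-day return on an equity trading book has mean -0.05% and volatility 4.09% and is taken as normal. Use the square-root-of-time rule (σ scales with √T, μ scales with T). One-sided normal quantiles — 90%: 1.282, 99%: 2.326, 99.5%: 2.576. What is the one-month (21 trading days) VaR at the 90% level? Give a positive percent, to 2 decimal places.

σ_{21d} = 4.09% × √21 = 18.743%; μ_{21d} = 21 × -0.05% = -1.050%.
VaR = −(-1.050%) + 1.282 × 18.743% = 25.079%.

25.08%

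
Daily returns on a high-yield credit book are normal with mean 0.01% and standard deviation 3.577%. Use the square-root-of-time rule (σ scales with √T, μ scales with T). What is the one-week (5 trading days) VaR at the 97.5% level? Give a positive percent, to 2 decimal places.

At 97.5%, z = 1.960.
σ_{5d} = 3.577% × √5 = 7.998%; μ_{5d} = 5 × 0.01% = 0.050%.
VaR = −(0.050%) + 1.960 × 7.998% = 15.626%.

15.63%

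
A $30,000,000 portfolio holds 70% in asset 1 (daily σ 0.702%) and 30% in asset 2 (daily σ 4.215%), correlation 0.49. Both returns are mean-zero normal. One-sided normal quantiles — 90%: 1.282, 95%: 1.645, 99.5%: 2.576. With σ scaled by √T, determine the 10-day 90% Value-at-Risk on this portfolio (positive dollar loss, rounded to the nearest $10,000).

σ_p = √(0.7²·0.702² + 0.3²·4.215² + 2·0.49·0.7·0.3·0.702·4.215) = 1.565%.
σ_{10d} = 1.565% × √10 = 4.949%.
VaR = 1.282 × 4.949% = 6.345%; on $30,000,000 that is $1,903,500.

$1,900,000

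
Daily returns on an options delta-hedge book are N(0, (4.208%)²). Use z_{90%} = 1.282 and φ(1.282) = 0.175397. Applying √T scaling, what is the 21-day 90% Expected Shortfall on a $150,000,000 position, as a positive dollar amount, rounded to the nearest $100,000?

$50,700,000

σ_{21d} = 4.208% × √21 = 19.283%.
ES multiplier = φ(z)/(1−α) = 0.175397/0.1 = 1.754.
ES = 19.283% × 1.754 = 33.822%; on $150,000,000: $50,733,000.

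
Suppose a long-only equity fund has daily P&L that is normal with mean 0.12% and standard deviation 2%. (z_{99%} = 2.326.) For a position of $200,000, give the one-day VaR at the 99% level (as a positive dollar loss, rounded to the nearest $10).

$9,060

VaR = −μ + z·σ = −(0.12%) + 2.326 × 2% = 4.532%.
On $200,000: 0.04532 × $200,000 = $9,064.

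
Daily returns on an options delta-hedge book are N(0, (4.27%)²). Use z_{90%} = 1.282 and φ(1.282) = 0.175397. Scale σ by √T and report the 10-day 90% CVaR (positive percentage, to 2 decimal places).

σ_{10d} = 4.27% × √10 = 13.503%.
ES multiplier = φ(z)/(1−α) = 0.175397/0.1 = 1.754.
ES = 13.503% × 1.754 = 23.684%.

23.68%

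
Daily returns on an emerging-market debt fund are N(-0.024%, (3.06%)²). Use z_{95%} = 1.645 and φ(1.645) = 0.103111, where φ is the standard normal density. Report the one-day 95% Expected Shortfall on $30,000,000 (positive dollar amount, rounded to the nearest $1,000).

Tail multiplier: φ(z)/(1−α) = 0.103111 / 0.05 = 2.062.
ES = −(-0.024%) + 3.06% × 2.062 = 6.334%.
On $30,000,000: 0.06334 × $30,000,000 = $1,900,200.

$1,900,000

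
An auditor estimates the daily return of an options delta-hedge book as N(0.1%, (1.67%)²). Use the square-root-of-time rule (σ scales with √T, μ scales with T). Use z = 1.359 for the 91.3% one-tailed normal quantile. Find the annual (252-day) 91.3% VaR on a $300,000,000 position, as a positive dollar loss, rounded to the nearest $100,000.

σ_{252d} = 1.67% × √252 = 26.510%; μ_{252d} = 252 × 0.1% = 25.200%.
VaR = −(25.200%) + 1.359 × 26.510% = 10.827%.
On $300,000,000: 0.10827 × $300,000,000 = $32,481,000.

$32,500,000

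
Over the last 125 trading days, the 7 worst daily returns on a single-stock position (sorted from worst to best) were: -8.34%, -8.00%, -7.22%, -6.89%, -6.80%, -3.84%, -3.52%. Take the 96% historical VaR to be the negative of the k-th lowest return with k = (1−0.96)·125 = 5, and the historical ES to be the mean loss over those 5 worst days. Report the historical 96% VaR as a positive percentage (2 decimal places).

k = 5; the 5th lowest return is -6.80%, so VaR = 6.80%.

6.80%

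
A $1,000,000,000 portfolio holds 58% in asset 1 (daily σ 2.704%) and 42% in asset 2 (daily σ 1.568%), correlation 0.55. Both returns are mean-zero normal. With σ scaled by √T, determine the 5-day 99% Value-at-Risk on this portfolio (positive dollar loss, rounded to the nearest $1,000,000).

σ_p = √(0.58²·2.704² + 0.42²·1.568² + 2·0.55·0.58·0.42·2.704·1.568) = 2.007%.
σ_{5d} = 2.007% × √5 = 4.488%.
z(99%) = 2.326.
VaR = 2.326 × 4.488% = 10.439%; on $1,000,000,000 that is $104,390,000.

$104,000,000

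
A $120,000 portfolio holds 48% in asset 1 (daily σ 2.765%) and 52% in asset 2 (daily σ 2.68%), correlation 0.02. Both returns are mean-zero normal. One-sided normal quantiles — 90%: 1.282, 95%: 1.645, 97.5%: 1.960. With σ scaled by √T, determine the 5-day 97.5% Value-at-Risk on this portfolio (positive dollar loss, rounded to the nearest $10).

σ_p = √(0.48²·2.765² + 0.52²·2.68² + 2·0.02·0.48·0.52·2.765·2.68) = 1.944%.
σ_{5d} = 1.944% × √5 = 4.347%.
VaR = 1.960 × 4.347% = 8.520%; on $120,000 that is $10,224.

$10,220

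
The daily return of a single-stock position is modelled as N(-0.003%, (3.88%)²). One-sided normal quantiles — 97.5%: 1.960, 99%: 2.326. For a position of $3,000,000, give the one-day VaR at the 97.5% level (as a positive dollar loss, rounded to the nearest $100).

VaR = −μ + z·σ = −(-0.003%) + 1.960 × 3.88% = 7.608%.
On $3,000,000: 0.07608 × $3,000,000 = $228,240.

$228,200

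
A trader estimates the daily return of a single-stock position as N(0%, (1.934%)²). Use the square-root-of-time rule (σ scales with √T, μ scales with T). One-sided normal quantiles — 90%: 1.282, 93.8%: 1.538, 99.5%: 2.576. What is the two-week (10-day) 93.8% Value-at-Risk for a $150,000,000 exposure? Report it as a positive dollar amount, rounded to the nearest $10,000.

$14,110,000

σ_{10d} = 1.934% × √10 = 6.116%.
VaR = 1.538 × 6.116% = 9.406%.
On $150,000,000: 0.09406 × $150,000,000 = $14,109,000.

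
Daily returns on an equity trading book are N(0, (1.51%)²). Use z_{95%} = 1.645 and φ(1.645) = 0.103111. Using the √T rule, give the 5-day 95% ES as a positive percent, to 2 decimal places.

σ_{5d} = 1.51% × √5 = 3.376%.
ES multiplier = φ(z)/(1−α) = 0.103111/0.05 = 2.062.
ES = 3.376% × 2.062 = 6.961%.

6.96%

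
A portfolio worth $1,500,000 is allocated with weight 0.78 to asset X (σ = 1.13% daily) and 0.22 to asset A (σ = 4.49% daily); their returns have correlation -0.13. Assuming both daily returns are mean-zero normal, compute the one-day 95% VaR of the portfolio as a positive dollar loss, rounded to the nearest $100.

$30,500

σ_p² = 0.78²·1.13² + 0.22²·4.49² + 2·-0.13·0.78·0.22·1.13·4.49 = 1.5262 (%²).
σ_p = √1.5262 = 1.235%.
At 95%, z = 1.645.
VaR = 1.645 × 1.235% = 2.032%; on $1,500,000 that is $30,480.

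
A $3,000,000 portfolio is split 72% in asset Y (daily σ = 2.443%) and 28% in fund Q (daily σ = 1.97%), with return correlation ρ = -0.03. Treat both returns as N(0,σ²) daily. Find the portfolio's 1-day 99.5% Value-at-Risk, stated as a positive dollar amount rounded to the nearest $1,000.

σ_p² = 0.72²·2.443² + 0.28²·1.97² + 2·-0.03·0.72·0.28·2.443·1.97 = 3.3400 (%²).
σ_p = √3.3400 = 1.828%.
At 99.5%, z = 2.576.
VaR = 2.576 × 1.828% = 4.709%; on $3,000,000 that is $141,270.

$141,000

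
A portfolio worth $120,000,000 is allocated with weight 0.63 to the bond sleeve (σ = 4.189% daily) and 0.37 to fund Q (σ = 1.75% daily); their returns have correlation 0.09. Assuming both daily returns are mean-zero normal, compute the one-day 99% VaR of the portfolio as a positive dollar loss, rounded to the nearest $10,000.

$7,740,000

σ_p² = 0.63²·4.189² + 0.37²·1.75² + 2·0.09·0.63·0.37·4.189·1.75 = 7.6915 (%²).
σ_p = √7.6915 = 2.773%.
At 99%, z = 2.326.
VaR = 2.326 × 2.773% = 6.450%; on $120,000,000 that is $7,740,000.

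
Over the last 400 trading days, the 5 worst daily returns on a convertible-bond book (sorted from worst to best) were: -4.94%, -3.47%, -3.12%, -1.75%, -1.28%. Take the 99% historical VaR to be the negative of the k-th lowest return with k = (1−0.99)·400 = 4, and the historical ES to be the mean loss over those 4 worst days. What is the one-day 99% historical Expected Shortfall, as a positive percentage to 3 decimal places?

The 4 worst returns sum to -13.28%.
ES = −(-13.28%) / 4 = 3.32% ≈ 3.320%.

3.320%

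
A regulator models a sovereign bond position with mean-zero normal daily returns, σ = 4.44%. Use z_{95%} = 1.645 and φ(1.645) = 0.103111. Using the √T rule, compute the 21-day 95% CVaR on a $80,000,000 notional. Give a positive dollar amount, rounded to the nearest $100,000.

$33,600,000

σ_{21d} = 4.44% × √21 = 20.347%.
ES multiplier = φ(z)/(1−α) = 0.103111/0.05 = 2.062.
ES = 20.347% × 2.062 = 41.956%; on $80,000,000: $33,564,800.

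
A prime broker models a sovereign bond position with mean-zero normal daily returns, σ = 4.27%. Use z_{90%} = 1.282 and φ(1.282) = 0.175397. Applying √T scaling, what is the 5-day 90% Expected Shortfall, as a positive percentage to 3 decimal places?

16.747%

σ_{5d} = 4.27% × √5 = 9.548%.
ES multiplier = φ(z)/(1−α) = 0.175397/0.1 = 1.754.
ES = 9.548% × 1.754 = 16.747%.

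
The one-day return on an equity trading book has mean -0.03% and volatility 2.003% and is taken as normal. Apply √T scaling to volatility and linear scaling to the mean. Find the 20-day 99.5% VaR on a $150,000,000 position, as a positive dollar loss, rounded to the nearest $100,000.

$35,500,000

At 99.5%, z = 2.576.
σ_{20d} = 2.003% × √20 = 8.958%; μ_{20d} = 20 × -0.03% = -0.600%.
VaR = −(-0.600%) + 2.576 × 8.958% = 23.676%.
On $150,000,000: 0.23676 × $150,000,000 = $35,514,000.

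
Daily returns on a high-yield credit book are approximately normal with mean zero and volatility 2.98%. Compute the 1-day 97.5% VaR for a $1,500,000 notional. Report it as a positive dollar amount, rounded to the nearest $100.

At 97.5% one-sided, z = 1.960.
VaR = z·σ = 1.960 × 2.98% = 5.841%.
On $1,500,000: 0.05841 × $1,500,000 = $87,615.

$87,600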